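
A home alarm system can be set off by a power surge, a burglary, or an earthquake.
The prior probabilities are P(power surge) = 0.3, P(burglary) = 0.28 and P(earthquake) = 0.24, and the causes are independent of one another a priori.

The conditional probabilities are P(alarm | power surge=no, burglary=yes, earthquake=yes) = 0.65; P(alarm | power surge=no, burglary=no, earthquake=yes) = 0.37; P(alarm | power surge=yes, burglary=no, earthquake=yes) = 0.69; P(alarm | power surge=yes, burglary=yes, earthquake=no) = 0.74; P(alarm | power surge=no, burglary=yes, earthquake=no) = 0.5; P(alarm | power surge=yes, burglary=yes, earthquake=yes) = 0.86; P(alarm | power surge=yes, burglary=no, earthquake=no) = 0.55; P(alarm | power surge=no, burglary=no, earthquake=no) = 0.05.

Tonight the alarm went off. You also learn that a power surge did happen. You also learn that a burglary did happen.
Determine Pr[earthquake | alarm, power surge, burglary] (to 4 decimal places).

Enumerate both values of earthquake and weight by the priors:
  P(alarm | power surge, burglary) = 0.74*0.76 + 0.86*0.24
        = 0.562400 + 0.206400 = 0.768800
Configurations with earthquake contribute 0.206400, so
  P(earthquake | alarm, power surge, burglary) = 0.206400 / 0.768800 ≈ 0.2685

Pr[earthquake | alarm, power surge, burglary] ≈ 0.2685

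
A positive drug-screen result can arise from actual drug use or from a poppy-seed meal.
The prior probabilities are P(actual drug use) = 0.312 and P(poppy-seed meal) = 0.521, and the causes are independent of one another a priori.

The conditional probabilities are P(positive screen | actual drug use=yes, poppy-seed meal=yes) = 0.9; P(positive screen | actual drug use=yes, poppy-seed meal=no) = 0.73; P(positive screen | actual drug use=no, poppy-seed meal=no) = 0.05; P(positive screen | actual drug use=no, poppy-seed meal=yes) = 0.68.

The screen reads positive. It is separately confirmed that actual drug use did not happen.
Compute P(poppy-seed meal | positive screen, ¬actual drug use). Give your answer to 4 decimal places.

P(poppy-seed meal | positive screen, ¬actual drug use) ≈ 0.9367

Enumerate both values of poppy-seed meal and weight by the priors:
  P(positive screen | ¬actual drug use) = 0.05·0.479 + 0.68·0.521
        = 0.023950 + 0.354280 = 0.378230
The terms with poppy-seed meal present sum to 0.354280, so
  P(poppy-seed meal | positive screen, ¬actual drug use) = 0.354280 / 0.378230 ≈ 0.9367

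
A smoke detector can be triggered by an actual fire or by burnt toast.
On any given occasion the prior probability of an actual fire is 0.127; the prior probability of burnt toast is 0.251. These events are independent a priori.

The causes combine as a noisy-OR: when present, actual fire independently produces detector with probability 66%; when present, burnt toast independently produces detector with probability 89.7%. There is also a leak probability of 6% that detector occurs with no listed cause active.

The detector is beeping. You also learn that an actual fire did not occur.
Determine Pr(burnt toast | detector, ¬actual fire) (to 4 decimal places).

Pr(burnt toast | detector, ¬actual fire) ≈ 0.8346

Under noisy-OR, P(detector | causes) = 1 − (1−0.06)·∏(1−qᵢ) over the active causes.
P(detector | ¬actual fire) = 0.06×0.749 + 0.90318×0.251 = 0.044940 + 0.226698 = 0.271638
Of this, 0.226698 comes from 0.90318×0.251 (the burnt toast=true cases).
So P(burnt toast | detector, ¬actual fire) = 0.226698/0.271638 ≈ 0.8346.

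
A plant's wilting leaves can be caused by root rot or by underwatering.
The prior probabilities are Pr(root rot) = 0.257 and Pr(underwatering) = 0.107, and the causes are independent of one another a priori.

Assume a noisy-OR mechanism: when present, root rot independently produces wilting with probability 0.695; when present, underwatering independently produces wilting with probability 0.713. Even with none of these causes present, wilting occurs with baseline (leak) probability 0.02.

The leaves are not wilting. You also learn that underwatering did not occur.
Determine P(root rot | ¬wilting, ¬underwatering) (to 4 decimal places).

P(root rot | ¬wilting, ¬underwatering) ≈ 0.0954

Under noisy-OR, P(wilting | causes) = 1 − (1−0.02)·∏(1−qᵢ) over the active causes.
For the numerator, keep only root rot=true terms: 0.2989·0.257 = 0.076817
The normalizing constant is 0.98·0.743 + 0.2989·0.257 = 0.804957
P(root rot | ¬wilting, ¬underwatering) = 0.076817/0.804957 ≈ 0.0954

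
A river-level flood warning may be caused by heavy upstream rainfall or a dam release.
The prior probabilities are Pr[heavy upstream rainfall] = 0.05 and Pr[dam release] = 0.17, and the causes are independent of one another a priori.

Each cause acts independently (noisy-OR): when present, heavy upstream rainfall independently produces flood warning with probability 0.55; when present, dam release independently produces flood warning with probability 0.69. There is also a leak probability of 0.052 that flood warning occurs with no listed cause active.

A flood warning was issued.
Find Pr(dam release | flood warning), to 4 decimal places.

Under noisy-OR, P(flood warning | causes) = 1 − (1−0.052)·∏(1−qᵢ) over the active causes.
Sum P(flood warning|·) weighted by the priors over the 4 (heavy upstream rainfall, dam release) configurations:
  P(flood warning) = 0.052×0.95×0.83 + 0.70612×0.95×0.17 + 0.5734×0.05×0.83 + 0.867754×0.05×0.17
        = 0.041002 + 0.114038 + 0.023796 + 0.007376 = 0.186212
The terms with dam release present sum to 0.121414, so
  P(dam release | flood warning) = 0.121414 / 0.186212 ≈ 0.6520

Pr(dam release | flood warning) ≈ 0.6520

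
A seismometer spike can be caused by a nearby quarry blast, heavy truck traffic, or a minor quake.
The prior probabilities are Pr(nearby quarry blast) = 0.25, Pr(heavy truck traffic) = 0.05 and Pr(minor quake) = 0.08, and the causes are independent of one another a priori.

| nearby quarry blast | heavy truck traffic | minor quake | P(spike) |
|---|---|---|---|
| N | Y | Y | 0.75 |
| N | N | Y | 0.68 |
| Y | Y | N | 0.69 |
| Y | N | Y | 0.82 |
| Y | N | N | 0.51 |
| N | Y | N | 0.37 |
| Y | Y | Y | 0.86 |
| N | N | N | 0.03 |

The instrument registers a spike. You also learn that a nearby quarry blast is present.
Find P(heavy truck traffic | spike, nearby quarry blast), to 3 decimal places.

Sum P(spike|·) weighted by the priors over the 4 (heavy truck traffic, minor quake) configurations:
  P(spike | nearby quarry blast) = 0.51×0.95×0.92 + 0.82×0.95×0.08 + 0.69×0.05×0.92 + 0.86×0.05×0.08
        = 0.445740 + 0.062320 + 0.031740 + 0.003440 = 0.543240
Configurations with heavy truck traffic contribute 0.035180, so
  P(heavy truck traffic | spike, nearby quarry blast) = 0.035180 / 0.543240 ≈ 0.065

P(heavy truck traffic | spike, nearby quarry blast) ≈ 0.065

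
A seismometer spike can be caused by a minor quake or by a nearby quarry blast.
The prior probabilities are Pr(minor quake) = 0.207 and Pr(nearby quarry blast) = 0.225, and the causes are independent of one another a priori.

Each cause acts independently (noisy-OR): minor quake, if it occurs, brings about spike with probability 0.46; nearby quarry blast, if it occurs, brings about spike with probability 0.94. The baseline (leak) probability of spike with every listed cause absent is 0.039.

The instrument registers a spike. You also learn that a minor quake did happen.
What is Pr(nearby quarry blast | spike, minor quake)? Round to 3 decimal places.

Under noisy-OR, P(spike | causes) = 1 − (1−0.039)·∏(1−qᵢ) over the active causes.
By total probability over both values of nearby quarry blast:
  P(spike | minor quake) = 0.48106·0.775 + 0.968864·0.225
        = 0.372822 + 0.217994 = 0.590816
The terms with nearby quarry blast present sum to 0.217994, so
  P(nearby quarry blast | spike, minor quake) = 0.217994 / 0.590816 ≈ 0.369

Pr(nearby quarry blast | spike, minor quake) ≈ 0.369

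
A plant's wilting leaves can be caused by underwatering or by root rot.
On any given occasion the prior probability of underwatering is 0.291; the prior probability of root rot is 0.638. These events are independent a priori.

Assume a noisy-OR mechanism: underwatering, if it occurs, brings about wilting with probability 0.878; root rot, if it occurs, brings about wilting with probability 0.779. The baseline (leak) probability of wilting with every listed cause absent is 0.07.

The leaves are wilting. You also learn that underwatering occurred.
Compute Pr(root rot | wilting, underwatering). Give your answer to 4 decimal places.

Under noisy-OR, P(wilting | causes) = 1 − (1−0.07)·∏(1−qᵢ) over the active causes.
For the numerator, keep only root rot=true terms: 0.974925*0.638 = 0.622002
The normalizing constant is 0.88654*0.362 + 0.974925*0.638 = 0.942929
Posterior = 0.622002 / 0.942929 ≈ 0.6596

Pr(root rot | wilting, underwatering) ≈ 0.6596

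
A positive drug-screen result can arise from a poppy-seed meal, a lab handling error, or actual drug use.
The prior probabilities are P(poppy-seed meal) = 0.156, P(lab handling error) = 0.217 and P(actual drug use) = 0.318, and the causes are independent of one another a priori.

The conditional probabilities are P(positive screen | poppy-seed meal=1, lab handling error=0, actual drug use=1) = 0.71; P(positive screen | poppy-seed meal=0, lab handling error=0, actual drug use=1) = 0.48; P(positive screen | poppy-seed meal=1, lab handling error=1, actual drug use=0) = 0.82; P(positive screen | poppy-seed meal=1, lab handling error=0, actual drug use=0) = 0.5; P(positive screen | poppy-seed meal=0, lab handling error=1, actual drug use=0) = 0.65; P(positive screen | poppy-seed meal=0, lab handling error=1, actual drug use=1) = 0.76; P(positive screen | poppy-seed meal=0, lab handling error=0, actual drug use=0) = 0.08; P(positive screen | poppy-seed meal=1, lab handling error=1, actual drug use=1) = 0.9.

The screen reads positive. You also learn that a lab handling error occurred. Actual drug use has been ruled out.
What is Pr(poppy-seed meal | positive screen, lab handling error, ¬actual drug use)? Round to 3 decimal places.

Pr(poppy-seed meal | positive screen, lab handling error, ¬actual drug use) ≈ 0.189

Enumerate both values of poppy-seed meal and weight by the priors:
  P(positive screen | lab handling error, ¬actual drug use) = 0.65·0.844 + 0.82·0.156
        = 0.548600 + 0.127920 = 0.676520
Keeping only the poppy-seed meal-present terms gives 0.127920, so
  P(poppy-seed meal | positive screen, lab handling error, ¬actual drug use) = 0.127920 / 0.676520 ≈ 0.189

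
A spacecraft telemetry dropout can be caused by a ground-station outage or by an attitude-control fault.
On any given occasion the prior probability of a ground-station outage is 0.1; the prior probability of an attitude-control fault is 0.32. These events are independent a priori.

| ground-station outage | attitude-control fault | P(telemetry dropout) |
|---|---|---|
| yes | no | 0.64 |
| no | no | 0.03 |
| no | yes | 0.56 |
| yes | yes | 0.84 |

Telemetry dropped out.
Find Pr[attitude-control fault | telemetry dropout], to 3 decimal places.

Numerator (weight on configurations with attitude-control fault): 0.161280 + 0.026880 = 0.188160
Denominator P(telemetry dropout): 0.03·0.9·0.68 + 0.56·0.9·0.32 + 0.64·0.1·0.68 + 0.84·0.1·0.32 = 0.250040
Posterior = 0.188160 / 0.250040 ≈ 0.753

Pr[attitude-control fault | telemetry dropout] ≈ 0.753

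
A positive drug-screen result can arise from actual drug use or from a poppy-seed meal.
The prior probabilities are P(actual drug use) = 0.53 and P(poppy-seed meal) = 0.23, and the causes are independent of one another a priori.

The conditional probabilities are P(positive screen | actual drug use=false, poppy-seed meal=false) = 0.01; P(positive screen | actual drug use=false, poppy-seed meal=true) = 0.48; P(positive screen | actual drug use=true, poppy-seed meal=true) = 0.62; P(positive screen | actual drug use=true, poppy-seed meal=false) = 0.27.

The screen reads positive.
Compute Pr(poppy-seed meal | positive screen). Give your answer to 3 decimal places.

Pr(poppy-seed meal | positive screen) ≈ 0.528

Weight on poppy-seed meal=true, given the evidence: 0.051888 + 0.075578 = 0.127466
Denominator P(positive screen): 0.01*0.47*0.77 + 0.48*0.47*0.23 + 0.27*0.53*0.77 + 0.62*0.53*0.23 = 0.241272
Posterior = 0.127466 / 0.241272 ≈ 0.528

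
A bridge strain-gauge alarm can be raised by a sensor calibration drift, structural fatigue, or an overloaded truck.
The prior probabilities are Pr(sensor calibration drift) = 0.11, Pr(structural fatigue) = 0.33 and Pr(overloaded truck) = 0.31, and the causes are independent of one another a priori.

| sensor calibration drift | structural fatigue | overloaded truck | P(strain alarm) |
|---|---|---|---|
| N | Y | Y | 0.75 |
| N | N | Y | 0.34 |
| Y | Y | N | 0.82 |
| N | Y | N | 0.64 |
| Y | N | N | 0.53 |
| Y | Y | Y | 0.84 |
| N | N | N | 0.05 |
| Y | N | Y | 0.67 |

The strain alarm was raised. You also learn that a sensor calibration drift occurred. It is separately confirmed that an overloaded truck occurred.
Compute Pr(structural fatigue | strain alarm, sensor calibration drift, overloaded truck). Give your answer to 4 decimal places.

By total probability over both values of structural fatigue:
  P(strain alarm | sensor calibration drift, overloaded truck) = 0.67×0.67 + 0.84×0.33
        = 0.448900 + 0.277200 = 0.726100
Configurations with structural fatigue contribute 0.277200, so
  P(structural fatigue | strain alarm, sensor calibration drift, overloaded truck) = 0.277200 / 0.726100 ≈ 0.3818

Pr(structural fatigue | strain alarm, sensor calibration drift, overloaded truck) ≈ 0.3818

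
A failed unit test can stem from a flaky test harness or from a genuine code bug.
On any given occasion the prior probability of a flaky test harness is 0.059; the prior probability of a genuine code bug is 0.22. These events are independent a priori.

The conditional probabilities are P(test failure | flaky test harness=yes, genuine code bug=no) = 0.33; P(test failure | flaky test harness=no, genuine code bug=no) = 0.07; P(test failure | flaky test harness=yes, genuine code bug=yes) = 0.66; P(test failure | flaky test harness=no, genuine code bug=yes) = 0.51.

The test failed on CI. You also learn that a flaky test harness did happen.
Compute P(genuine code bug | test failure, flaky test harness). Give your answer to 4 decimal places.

For the numerator, keep only genuine code bug=true terms: 0.66×0.22 = 0.145200
The normalizing constant is 0.33×0.78 + 0.66×0.22 = 0.402600
Posterior = 0.145200 / 0.402600 ≈ 0.3607

P(genuine code bug | test failure, flaky test harness) ≈ 0.3607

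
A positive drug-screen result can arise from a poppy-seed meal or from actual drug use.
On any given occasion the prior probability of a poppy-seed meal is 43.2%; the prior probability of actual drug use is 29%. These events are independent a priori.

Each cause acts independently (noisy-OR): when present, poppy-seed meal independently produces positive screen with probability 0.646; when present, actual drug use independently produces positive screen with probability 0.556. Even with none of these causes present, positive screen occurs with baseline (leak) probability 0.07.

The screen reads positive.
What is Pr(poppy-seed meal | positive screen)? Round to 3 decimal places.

Pr(poppy-seed meal | positive screen) ≈ 0.715

Under noisy-OR, P(positive screen | causes) = 1 − (1−0.07)·∏(1−qᵢ) over the active causes.
Sum P(positive screen|·) weighted by the priors over the 4 (poppy-seed meal, actual drug use) configurations:
  P(positive screen) = 0.07×0.568×0.71 + 0.58708×0.568×0.29 + 0.67078×0.432×0.71 + 0.853826×0.432×0.29
        = 0.028230 + 0.096704 + 0.205742 + 0.106967 = 0.437643
Keeping only the poppy-seed meal-present terms gives 0.312709, so
  P(poppy-seed meal | positive screen) = 0.312709 / 0.437643 ≈ 0.715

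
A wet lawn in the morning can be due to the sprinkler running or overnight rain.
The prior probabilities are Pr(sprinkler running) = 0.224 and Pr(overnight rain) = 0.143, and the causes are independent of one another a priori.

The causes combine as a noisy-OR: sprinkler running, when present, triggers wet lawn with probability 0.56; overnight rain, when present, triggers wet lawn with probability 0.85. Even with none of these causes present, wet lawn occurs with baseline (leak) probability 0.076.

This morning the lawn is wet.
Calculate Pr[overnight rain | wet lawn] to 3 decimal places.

Pr[overnight rain | wet lawn] ≈ 0.433

Under noisy-OR, P(wet lawn | causes) = 1 − (1−0.076)·∏(1−qᵢ) over the active causes.
Numerator (weight on configurations with overnight rain): 0.095588 + 0.030079 = 0.125667
The normalizing constant is 0.076×0.776×0.857 + 0.8614×0.776×0.143 + 0.59344×0.224×0.857 + 0.939016×0.224×0.143 = 0.290130
P(overnight rain | wet lawn) = 0.125667/0.290130 ≈ 0.433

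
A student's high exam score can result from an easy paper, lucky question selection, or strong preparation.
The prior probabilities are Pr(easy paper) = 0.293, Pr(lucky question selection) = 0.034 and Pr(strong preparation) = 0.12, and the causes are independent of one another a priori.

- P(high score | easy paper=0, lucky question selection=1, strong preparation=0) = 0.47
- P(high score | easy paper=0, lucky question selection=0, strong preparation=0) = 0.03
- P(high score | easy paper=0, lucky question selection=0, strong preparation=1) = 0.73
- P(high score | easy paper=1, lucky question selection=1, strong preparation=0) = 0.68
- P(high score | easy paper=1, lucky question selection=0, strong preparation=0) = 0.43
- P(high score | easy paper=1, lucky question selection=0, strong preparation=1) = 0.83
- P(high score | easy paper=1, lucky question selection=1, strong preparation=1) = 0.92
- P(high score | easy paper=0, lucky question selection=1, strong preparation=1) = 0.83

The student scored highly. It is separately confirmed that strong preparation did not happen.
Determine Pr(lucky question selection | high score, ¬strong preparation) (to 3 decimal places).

Weight on lucky question selection=true, given the evidence: 0.011298 + 0.006774 = 0.018072
The normalizing constant is 0.03×0.707×0.966 + 0.47×0.707×0.034 + 0.43×0.293×0.966 + 0.68×0.293×0.034 = 0.160267
Posterior = 0.018072 / 0.160267 ≈ 0.113

Pr(lucky question selection | high score, ¬strong preparation) ≈ 0.113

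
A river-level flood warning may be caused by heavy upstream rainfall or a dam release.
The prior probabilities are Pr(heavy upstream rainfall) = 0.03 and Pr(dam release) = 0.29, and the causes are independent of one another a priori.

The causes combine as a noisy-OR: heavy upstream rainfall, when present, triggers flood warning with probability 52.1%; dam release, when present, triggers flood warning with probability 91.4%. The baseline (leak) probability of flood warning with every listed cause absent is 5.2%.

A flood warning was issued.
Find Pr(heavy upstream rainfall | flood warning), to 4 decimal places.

Under noisy-OR, P(flood warning | causes) = 1 − (1−0.052)·∏(1−qᵢ) over the active causes.
Numerator (weight on configurations with heavy upstream rainfall): 0.011628 + 0.008360 = 0.019988
Denominator P(flood warning): 0.052*0.97*0.71 + 0.918472*0.97*0.29 + 0.545908*0.03*0.71 + 0.960948*0.03*0.29 = 0.314166
Posterior = 0.019988 / 0.314166 ≈ 0.0636

Pr(heavy upstream rainfall | flood warning) ≈ 0.0636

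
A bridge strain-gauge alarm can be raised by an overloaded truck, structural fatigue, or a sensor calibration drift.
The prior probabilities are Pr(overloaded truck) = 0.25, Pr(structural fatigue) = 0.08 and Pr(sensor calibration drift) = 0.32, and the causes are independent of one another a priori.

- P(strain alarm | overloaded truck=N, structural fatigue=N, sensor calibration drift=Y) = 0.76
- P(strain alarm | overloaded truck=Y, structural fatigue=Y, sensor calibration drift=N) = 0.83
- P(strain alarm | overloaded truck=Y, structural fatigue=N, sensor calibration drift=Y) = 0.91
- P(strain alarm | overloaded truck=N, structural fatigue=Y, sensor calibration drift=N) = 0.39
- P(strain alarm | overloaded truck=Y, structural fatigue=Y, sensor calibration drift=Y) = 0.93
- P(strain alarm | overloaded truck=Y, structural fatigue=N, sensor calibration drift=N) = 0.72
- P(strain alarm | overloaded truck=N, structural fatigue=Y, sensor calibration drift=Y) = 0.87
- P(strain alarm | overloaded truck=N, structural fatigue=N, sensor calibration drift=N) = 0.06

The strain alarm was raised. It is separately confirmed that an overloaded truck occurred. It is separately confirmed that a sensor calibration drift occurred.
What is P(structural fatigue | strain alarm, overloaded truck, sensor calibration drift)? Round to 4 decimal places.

P(structural fatigue | strain alarm, overloaded truck, sensor calibration drift) ≈ 0.0816

P(strain alarm | overloaded truck, sensor calibration drift) = 0.91*0.92 + 0.93*0.08 = 0.837200 + 0.074400 = 0.911600
Of this, 0.074400 comes from 0.93*0.08 (the structural fatigue=true cases).
Hence the posterior is 0.074400/0.911600 ≈ 0.0816.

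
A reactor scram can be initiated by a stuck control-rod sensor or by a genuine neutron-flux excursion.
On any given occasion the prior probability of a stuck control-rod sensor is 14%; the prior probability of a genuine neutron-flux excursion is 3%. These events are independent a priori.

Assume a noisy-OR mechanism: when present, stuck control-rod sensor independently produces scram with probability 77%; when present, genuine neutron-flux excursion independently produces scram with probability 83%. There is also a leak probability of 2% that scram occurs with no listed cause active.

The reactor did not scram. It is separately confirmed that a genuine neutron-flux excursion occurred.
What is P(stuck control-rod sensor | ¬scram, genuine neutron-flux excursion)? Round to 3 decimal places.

P(stuck control-rod sensor | ¬scram, genuine neutron-flux excursion) ≈ 0.036

Under noisy-OR, P(scram | causes) = 1 − (1−0.02)·∏(1−qᵢ) over the active causes.
Sum P(¬scram|·) weighted by the priors over both values of stuck control-rod sensor:
  P(¬scram | genuine neutron-flux excursion) = 0.1666*0.86 + 0.038318*0.14
        = 0.143276 + 0.005365 = 0.148641
Configurations with stuck control-rod sensor contribute 0.005365, so
  P(stuck control-rod sensor | ¬scram, genuine neutron-flux excursion) = 0.005365 / 0.148641 ≈ 0.036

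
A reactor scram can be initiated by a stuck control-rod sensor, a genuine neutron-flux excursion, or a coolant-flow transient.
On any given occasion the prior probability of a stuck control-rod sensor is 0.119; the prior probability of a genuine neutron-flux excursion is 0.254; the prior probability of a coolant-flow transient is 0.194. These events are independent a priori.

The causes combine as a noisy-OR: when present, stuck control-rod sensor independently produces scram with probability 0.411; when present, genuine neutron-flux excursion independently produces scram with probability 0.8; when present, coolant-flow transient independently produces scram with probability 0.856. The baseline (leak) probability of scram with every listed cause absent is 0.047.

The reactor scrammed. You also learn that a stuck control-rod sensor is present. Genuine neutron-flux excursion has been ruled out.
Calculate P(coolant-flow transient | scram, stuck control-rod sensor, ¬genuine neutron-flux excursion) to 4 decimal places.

P(coolant-flow transient | scram, stuck control-rod sensor, ¬genuine neutron-flux excursion) ≈ 0.3353

Under noisy-OR, P(scram | causes) = 1 − (1−0.047)·∏(1−qᵢ) over the active causes.
P(scram | stuck control-rod sensor, ¬genuine neutron-flux excursion) = 0.438683·0.806 + 0.91917·0.194 = 0.353578 + 0.178319 = 0.531897
The coolant-flow transient-present share is 0.91917·0.194 = 0.178319.
P(coolant-flow transient | scram, stuck control-rod sensor, ¬genuine neutron-flux excursion) = 0.178319 / 0.531897 ≈ 0.3353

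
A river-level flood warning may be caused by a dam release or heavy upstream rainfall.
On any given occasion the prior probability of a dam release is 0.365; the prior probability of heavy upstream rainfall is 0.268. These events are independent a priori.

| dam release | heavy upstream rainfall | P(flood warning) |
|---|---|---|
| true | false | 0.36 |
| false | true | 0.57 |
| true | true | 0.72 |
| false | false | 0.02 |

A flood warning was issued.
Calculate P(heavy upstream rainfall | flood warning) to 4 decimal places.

For the numerator, keep only heavy upstream rainfall=true terms: 0.097003 + 0.070430 = 0.167433
The normalizing constant is 0.02×0.635×0.732 + 0.57×0.635×0.268 + 0.36×0.365×0.732 + 0.72×0.365×0.268 = 0.272914
Posterior = 0.167433 / 0.272914 ≈ 0.6135

P(heavy upstream rainfall | flood warning) ≈ 0.6135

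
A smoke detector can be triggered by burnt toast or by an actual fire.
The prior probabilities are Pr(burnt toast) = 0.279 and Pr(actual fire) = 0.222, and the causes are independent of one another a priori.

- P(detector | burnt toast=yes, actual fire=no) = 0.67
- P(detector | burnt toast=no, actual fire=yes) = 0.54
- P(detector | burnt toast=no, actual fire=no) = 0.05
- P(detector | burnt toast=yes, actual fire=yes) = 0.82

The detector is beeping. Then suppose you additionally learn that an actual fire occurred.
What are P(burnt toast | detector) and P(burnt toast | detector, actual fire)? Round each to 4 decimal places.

Numerator (weight on configurations with burnt toast): 0.145432 + 0.050789 = 0.196221
The normalizing constant is 0.05*0.721*0.778 + 0.54*0.721*0.222 + 0.67*0.279*0.778 + 0.82*0.279*0.222 = 0.310701
Posterior = 0.196221 / 0.310701 ≈ 0.6315

Now condition on the additional information:
Weight on burnt toast=true, given the evidence: 0.82×0.279 = 0.228780
The normalizing constant is 0.54×0.721 + 0.82×0.279 = 0.618120
Posterior = 0.228780 / 0.618120 ≈ 0.3701
This is intercausal reasoning (explaining away): once actual fire accounts for the detector, burnt toast becomes less likely.

P(burnt toast | detector) ≈ 0.6315; P(burnt toast | detector, actual fire) ≈ 0.3701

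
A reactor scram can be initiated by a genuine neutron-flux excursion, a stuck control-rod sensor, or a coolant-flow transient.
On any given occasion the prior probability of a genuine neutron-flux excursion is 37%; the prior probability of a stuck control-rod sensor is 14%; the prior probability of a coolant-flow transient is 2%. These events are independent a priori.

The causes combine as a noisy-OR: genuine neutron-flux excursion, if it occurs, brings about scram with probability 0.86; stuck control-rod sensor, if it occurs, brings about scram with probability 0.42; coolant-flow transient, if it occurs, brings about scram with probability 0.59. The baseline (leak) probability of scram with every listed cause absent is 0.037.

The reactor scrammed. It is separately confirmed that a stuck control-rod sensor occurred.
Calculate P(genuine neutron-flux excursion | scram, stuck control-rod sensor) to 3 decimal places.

Under noisy-OR, P(scram | causes) = 1 − (1−0.037)·∏(1−qᵢ) over the active causes.
For the numerator, keep only genuine neutron-flux excursion=true terms: 0.334246 + 0.007163 = 0.341409
The normalizing constant is 0.44146*0.63*0.98 + 0.770999*0.63*0.02 + 0.921804*0.37*0.98 + 0.96794*0.37*0.02 = 0.623681
P(genuine neutron-flux excursion | scram, stuck control-rod sensor) = 0.341409/0.623681 ≈ 0.547

P(genuine neutron-flux excursion | scram, stuck control-rod sensor) ≈ 0.547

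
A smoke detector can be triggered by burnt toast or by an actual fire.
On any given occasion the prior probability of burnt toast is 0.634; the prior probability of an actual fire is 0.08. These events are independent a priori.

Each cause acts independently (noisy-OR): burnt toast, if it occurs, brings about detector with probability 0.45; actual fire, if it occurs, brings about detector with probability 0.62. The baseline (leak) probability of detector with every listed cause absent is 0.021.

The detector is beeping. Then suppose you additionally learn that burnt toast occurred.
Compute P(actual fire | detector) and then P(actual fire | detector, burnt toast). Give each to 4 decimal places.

P(actual fire | detector) ≈ 0.1753; P(actual fire | detector, burnt toast) ≈ 0.1303

Under noisy-OR, P(detector | causes) = 1 − (1−0.021)·∏(1−qᵢ) over the active causes.
P(detector) = 0.021×0.366×0.92 + 0.62798×0.366×0.08 + 0.46155×0.634×0.92 + 0.795389×0.634×0.08 = 0.007071 + 0.018387 + 0.269213 + 0.040342 = 0.335013
The actual fire-present share is 0.018387 + 0.040342 = 0.058729.
P(actual fire | detector) = 0.058729 / 0.335013 ≈ 0.1753

Now also conditioning on burnt toast=true:
Enumerate both values of actual fire and weight by the priors:
  P(detector | burnt toast) = 0.46155·0.92 + 0.795389·0.08
        = 0.424626 + 0.063631 = 0.488257
Configurations with actual fire contribute 0.063631, so
  P(actual fire | detector, burnt toast) = 0.063631 / 0.488257 ≈ 0.1303
Conditioning on burnt toast lowers the posterior on actual fire: the classic explaining-away effect in a common-effect structure.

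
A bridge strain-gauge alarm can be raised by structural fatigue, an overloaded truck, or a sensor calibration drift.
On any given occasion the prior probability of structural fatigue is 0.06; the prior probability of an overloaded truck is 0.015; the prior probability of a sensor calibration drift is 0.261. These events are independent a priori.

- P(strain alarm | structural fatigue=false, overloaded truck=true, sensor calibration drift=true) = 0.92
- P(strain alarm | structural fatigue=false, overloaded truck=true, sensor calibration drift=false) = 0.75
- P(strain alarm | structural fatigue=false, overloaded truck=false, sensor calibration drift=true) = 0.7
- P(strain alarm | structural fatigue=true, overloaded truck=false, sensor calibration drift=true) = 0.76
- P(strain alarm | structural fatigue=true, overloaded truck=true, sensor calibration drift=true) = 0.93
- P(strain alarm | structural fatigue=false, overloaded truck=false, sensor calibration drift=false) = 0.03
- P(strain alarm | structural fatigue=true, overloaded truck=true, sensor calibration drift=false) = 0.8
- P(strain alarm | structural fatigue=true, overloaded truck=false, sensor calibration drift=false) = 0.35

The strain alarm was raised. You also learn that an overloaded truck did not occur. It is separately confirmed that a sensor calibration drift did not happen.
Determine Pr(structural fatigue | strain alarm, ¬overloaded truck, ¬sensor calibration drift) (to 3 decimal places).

Pr(structural fatigue | strain alarm, ¬overloaded truck, ¬sensor calibration drift) ≈ 0.427

Enumerate both values of structural fatigue and weight by the priors:
  P(strain alarm | ¬overloaded truck, ¬sensor calibration drift) = 0.03·0.94 + 0.35·0.06
        = 0.028200 + 0.021000 = 0.049200
Configurations with structural fatigue contribute 0.021000, so
  P(structural fatigue | strain alarm, ¬overloaded truck, ¬sensor calibration drift) = 0.021000 / 0.049200 ≈ 0.427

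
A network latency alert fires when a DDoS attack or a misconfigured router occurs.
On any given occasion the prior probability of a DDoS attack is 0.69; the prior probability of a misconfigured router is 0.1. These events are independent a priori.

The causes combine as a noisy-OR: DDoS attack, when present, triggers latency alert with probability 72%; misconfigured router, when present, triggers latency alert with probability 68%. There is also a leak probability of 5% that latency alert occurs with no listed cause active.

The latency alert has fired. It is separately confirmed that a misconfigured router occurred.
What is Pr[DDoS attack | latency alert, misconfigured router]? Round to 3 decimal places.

Pr[DDoS attack | latency alert, misconfigured router] ≈ 0.745

Under noisy-OR, P(latency alert | causes) = 1 − (1−0.05)·∏(1−qᵢ) over the active causes.
For the numerator, keep only DDoS attack=true terms: 0.91488×0.69 = 0.631267
Normalizer over all consistent configurations: 0.696×0.31 + 0.91488×0.69 = 0.847027
P(DDoS attack | latency alert, misconfigured router) = 0.631267/0.847027 ≈ 0.745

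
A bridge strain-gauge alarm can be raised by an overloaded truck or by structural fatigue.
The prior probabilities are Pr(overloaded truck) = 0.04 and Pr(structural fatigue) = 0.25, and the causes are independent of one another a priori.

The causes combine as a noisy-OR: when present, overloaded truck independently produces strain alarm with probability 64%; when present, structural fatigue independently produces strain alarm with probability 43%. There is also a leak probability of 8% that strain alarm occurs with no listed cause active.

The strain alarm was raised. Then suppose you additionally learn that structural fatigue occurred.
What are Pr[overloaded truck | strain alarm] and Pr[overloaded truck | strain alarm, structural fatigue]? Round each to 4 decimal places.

Pr[overloaded truck | strain alarm] ≈ 0.1409; Pr[overloaded truck | strain alarm, structural fatigue] ≈ 0.0664

Under noisy-OR, P(strain alarm | causes) = 1 − (1−0.08)·∏(1−qᵢ) over the active causes.
By total probability over the 4 (overloaded truck, structural fatigue) configurations:
  P(strain alarm) = 0.08×0.96×0.75 + 0.4756×0.96×0.25 + 0.6688×0.04×0.75 + 0.811216×0.04×0.25
        = 0.057600 + 0.114144 + 0.020064 + 0.008112 = 0.199920
Configurations with overloaded truck contribute 0.028176, so
  P(overloaded truck | strain alarm) = 0.028176 / 0.199920 ≈ 0.1409

Now also conditioning on structural fatigue=true:
P(strain alarm | structural fatigue) = 0.4756·0.96 + 0.811216·0.04 = 0.456576 + 0.032449 = 0.489025
Restricting to configurations with overloaded truck present: 0.811216·0.04 = 0.032449.
P(overloaded truck | strain alarm, structural fatigue) = 0.032449 / 0.489025 ≈ 0.0664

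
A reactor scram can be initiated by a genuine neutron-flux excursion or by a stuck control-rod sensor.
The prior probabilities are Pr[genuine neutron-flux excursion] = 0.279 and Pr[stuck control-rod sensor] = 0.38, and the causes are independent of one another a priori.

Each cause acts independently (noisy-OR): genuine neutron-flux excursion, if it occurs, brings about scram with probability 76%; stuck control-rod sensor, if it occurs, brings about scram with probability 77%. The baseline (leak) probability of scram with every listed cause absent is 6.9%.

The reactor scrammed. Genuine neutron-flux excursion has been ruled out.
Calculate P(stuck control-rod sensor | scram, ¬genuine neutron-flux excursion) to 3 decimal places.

P(stuck control-rod sensor | scram, ¬genuine neutron-flux excursion) ≈ 0.875

Under noisy-OR, P(scram | causes) = 1 − (1−0.069)·∏(1−qᵢ) over the active causes.
P(scram | ¬genuine neutron-flux excursion) = 0.069*0.62 + 0.78587*0.38 = 0.042780 + 0.298631 = 0.341411
The stuck control-rod sensor-present share is 0.78587*0.38 = 0.298631.
So P(stuck control-rod sensor | scram, ¬genuine neutron-flux excursion) = 0.298631/0.341411 ≈ 0.875.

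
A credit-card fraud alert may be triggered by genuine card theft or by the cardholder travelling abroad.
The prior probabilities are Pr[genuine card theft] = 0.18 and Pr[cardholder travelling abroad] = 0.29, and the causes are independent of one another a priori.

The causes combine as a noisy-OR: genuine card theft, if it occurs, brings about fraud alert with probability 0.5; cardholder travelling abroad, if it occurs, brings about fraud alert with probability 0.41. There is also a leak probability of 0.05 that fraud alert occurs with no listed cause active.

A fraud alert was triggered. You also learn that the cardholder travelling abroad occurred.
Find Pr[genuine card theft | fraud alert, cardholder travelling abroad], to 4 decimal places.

Pr[genuine card theft | fraud alert, cardholder travelling abroad] ≈ 0.2644

Under noisy-OR, P(fraud alert | causes) = 1 − (1−0.05)·∏(1−qᵢ) over the active causes.
Numerator (weight on configurations with genuine card theft): 0.71975*0.18 = 0.129555
Normalizer over all consistent configurations: 0.4395*0.82 + 0.71975*0.18 = 0.489945
P(genuine card theft | fraud alert, cardholder travelling abroad) = 0.129555/0.489945 ≈ 0.2644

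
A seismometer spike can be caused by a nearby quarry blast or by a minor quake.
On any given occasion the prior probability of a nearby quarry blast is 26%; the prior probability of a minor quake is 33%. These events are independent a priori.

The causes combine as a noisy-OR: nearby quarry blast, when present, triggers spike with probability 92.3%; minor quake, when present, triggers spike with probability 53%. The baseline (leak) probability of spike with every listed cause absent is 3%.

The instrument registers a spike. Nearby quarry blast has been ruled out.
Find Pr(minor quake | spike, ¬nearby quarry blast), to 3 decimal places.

Under noisy-OR, P(spike | causes) = 1 − (1−0.03)·∏(1−qᵢ) over the active causes.
Numerator (weight on configurations with minor quake): 0.5441*0.33 = 0.179553
The normalizing constant is 0.03*0.67 + 0.5441*0.33 = 0.199653
P(minor quake | spike, ¬nearby quarry blast) = 0.179553/0.199653 ≈ 0.899

Pr(minor quake | spike, ¬nearby quarry blast) ≈ 0.899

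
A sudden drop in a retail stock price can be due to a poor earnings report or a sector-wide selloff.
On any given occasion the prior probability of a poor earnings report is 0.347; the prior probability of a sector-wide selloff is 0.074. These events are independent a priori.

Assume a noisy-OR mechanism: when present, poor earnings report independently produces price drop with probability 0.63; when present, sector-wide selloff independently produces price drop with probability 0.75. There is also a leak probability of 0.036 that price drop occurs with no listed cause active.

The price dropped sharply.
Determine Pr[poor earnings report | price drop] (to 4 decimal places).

Pr[poor earnings report | price drop] ≈ 0.7975

Under noisy-OR, P(price drop | causes) = 1 − (1−0.036)·∏(1−qᵢ) over the active causes.
By total probability over the 4 (poor earnings report, sector-wide selloff) configurations:
  P(price drop) = 0.036×0.653×0.926 + 0.759×0.653×0.074 + 0.64332×0.347×0.926 + 0.91083×0.347×0.074
        = 0.021768 + 0.036676 + 0.206713 + 0.023388 = 0.288545
Keeping only the poor earnings report-present terms gives 0.230101, so
  P(poor earnings report | price drop) = 0.230101 / 0.288545 ≈ 0.7975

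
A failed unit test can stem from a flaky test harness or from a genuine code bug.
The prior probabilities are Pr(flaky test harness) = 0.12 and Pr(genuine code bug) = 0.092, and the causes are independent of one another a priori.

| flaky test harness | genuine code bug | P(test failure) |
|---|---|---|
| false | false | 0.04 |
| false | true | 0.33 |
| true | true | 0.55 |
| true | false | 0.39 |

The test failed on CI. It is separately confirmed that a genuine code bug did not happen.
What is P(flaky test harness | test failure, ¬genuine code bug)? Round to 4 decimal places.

For the numerator, keep only flaky test harness=true terms: 0.39×0.12 = 0.046800
The normalizing constant is 0.04×0.88 + 0.39×0.12 = 0.082000
P(flaky test harness | test failure, ¬genuine code bug) = 0.046800/0.082000 ≈ 0.5707

P(flaky test harness | test failure, ¬genuine code bug) ≈ 0.5707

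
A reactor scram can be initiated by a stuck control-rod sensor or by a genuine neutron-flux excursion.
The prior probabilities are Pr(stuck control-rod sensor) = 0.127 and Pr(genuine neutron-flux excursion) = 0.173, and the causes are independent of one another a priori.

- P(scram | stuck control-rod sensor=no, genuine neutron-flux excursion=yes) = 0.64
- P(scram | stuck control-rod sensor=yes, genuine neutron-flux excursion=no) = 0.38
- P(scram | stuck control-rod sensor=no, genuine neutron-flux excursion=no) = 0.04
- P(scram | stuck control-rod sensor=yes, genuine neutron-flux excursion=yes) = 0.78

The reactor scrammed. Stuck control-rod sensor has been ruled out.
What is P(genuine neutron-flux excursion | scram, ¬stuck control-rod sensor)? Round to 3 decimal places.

For the numerator, keep only genuine neutron-flux excursion=true terms: 0.64·0.173 = 0.110720
Denominator P(scram | ¬stuck control-rod sensor): 0.04·0.827 + 0.64·0.173 = 0.143800
Posterior = 0.110720 / 0.143800 ≈ 0.770

P(genuine neutron-flux excursion | scram, ¬stuck control-rod sensor) ≈ 0.770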